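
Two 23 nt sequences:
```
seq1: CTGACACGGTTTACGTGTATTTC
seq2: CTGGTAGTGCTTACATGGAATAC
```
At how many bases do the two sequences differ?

Comparing position by position, 9 bases differ: 4 (A/G), 5 (C/T), 7 (C/G), 8 (G/T), 10 (T/C), 15 (G/A), 18 (T/G), 20 (T/A), 22 (T/A).

9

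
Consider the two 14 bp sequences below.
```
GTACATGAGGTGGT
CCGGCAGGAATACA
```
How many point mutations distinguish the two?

12

Comparing position by position, 12 positions differ: 1 (G/C), 2 (T/C), 3 (A/G), 4 (C/G), 5 (A/C), 6 (T/A), 8 (A/G), 9 (G/A), 10 (G/A), 12 (G/A), 13 (G/C), 14 (T/A).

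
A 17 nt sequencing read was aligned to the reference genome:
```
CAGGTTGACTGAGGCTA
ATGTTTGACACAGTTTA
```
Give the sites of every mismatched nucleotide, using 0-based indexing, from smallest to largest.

Scanning 0-based: 0: C/A; 1: A/T; 3: G/T; 9: T/A; 10: G/C; 13: G/T; 14: C/T.

0, 1, 3, 9, 10, 13, 14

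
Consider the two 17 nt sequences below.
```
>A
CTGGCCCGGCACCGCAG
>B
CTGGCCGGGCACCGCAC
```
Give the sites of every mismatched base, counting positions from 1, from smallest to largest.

7, 17

Scanning 1-based: 7: C/G; 17: G/C.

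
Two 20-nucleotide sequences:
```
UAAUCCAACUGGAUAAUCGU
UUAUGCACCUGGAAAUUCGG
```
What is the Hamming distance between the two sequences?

6

Mismatches (1-based): site 2: A→U; site 5: C→G; site 8: A→C; site 14: U→A; site 16: A→U; site 20: U→G.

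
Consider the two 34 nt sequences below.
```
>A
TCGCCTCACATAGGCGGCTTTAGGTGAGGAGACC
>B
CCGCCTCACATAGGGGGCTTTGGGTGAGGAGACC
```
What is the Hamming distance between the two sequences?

Mismatches (1-based): site 1: T→C; site 15: C→G; site 22: A→G.

3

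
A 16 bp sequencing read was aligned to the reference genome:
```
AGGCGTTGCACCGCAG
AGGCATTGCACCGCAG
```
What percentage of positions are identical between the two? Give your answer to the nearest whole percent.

1 position differs (5), so 15 of 16 match: 15/16 = 93.75%.

94%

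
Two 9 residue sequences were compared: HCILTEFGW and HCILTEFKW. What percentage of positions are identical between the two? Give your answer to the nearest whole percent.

89%

1 position differs (8), so 8 of 9 match: 8/9 = 88.89%.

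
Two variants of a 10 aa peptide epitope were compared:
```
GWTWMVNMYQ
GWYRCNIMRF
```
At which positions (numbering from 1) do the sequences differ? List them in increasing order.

Scanning 1-based: 3: T/Y; 4: W/R; 5: M/C; 6: V/N; 7: N/I; 9: Y/R; 10: Q/F.

3, 4, 5, 6, 7, 9, 10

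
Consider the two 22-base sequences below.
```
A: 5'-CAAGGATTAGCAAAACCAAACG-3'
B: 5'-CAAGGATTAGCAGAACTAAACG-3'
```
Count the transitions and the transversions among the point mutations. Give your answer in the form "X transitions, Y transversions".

Transitions (purine↔purine or pyrimidine↔pyrimidine): 13 A→G, 17 C→T.
Transversions (purine↔pyrimidine): none.

2 transitions, 0 transversions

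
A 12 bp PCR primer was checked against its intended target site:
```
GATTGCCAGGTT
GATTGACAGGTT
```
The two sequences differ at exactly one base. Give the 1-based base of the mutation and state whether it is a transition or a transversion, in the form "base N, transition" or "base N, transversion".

The sequences differ only at base 6: C→A (pyrimidine→purine), a transversion.

base 6, transversion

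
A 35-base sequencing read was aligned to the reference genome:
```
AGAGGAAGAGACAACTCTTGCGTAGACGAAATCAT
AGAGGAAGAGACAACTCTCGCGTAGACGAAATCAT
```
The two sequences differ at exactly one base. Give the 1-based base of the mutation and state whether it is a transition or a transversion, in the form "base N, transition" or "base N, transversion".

base 19, transition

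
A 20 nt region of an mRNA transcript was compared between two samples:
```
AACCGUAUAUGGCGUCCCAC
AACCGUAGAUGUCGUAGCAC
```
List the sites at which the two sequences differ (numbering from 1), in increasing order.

Scanning 1-based: 8: U/G; 12: G/U; 16: C/A; 17: C/G.

8, 12, 16, 17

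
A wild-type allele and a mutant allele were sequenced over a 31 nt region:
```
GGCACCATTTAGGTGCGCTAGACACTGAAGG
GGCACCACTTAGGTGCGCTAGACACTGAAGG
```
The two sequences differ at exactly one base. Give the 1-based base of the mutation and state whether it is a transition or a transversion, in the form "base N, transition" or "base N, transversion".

base 8, transition

Base 8 changes T→C. T is a pyrimidine and C is a pyrimidine, so this is a transition.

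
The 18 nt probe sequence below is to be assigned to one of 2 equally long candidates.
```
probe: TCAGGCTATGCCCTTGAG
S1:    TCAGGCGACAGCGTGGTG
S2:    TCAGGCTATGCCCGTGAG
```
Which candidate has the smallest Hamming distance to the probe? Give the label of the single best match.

S2

S1 differs at 7 bases; S2 differs at 1 base. The closest is S2.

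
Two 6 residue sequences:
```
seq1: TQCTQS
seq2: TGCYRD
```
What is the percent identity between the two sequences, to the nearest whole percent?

33%

4 positions differ (2, 4, 5, 6), so 2 of 6 match: 2/6 = 33.33%.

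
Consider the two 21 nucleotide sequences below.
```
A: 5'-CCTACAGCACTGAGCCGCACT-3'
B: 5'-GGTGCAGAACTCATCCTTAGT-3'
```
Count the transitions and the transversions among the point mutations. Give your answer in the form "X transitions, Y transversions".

2 transitions, 7 transversions

Transitions (purine↔purine or pyrimidine↔pyrimidine): 4 A→G, 18 C→T.
Transversions (purine↔pyrimidine): 1 C→G, 2 C→G, 8 C→A, 12 G→C, 14 G→T, 17 G→T, 20 C→G.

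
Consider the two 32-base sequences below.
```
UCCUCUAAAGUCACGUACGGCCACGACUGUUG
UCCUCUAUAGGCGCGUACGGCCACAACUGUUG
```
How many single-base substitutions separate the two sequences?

4

Mismatches (1-based): base 8: A→U; base 11: U→G; base 13: A→G; base 25: G→A.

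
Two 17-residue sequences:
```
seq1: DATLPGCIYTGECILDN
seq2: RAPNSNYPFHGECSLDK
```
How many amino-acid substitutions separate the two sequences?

The sequences differ at residues 1, 3, 4, 5, 6, 7, 8, 9, 10, 14, 17 (1-based) — 11 in total.

11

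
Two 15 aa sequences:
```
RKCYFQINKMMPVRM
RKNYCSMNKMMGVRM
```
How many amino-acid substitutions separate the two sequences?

Comparing position by position, 5 residues differ: 3 (C/N), 5 (F/C), 6 (Q/S), 7 (I/M), 12 (P/G).

5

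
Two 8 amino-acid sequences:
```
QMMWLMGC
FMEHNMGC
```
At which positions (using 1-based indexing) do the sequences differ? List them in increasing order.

1, 3, 4, 5

Scanning 1-based: 1: Q/F; 3: M/E; 4: W/H; 5: L/N.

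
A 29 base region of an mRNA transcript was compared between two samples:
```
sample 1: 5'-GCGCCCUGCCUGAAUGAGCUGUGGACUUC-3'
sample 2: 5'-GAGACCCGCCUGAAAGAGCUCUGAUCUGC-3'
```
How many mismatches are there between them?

8

The sequences differ at bases 2, 4, 7, 15, 21, 24, 25, 28 (1-based) — 8 in total.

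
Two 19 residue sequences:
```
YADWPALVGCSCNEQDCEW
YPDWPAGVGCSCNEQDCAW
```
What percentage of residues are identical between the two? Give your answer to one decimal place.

3 positions differ (2, 7, 18), so 16 of 19 match: 16/19 = 84.21%.

84.2%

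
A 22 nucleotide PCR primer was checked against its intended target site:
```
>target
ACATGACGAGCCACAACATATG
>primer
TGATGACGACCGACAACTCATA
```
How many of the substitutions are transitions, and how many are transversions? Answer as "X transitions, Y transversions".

2 transitions, 5 transversions

Transitions (purine↔purine or pyrimidine↔pyrimidine): 19 T→C, 22 G→A.
Transversions (purine↔pyrimidine): 1 A→T, 2 C→G, 10 G→C, 12 C→G, 18 A→T.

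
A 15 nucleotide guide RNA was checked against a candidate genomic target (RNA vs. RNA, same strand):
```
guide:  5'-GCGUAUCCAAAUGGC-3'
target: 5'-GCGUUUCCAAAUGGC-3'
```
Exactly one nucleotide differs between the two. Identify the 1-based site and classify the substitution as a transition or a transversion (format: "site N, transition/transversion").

The sequences differ only at site 5: A→U (purine→pyrimidine), a transversion.

site 5, transversion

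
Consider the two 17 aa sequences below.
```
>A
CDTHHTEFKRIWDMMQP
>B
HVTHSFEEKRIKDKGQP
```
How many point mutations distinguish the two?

The sequences differ at residues 1, 2, 5, 6, 8, 12, 14, 15 (1-based) — 8 in total.

8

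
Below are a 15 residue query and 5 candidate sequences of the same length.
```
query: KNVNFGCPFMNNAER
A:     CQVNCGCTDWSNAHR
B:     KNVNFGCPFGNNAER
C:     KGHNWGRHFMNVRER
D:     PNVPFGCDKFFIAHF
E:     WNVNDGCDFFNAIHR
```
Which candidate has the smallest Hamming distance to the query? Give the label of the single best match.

B

Hamming distances to query — A: 8; B: 1; C: 7; D: 9; E: 7.
Smallest is B with 1 mismatch.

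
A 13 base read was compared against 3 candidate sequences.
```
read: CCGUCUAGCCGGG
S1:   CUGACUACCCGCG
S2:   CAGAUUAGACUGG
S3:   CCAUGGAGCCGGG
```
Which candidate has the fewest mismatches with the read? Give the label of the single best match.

S3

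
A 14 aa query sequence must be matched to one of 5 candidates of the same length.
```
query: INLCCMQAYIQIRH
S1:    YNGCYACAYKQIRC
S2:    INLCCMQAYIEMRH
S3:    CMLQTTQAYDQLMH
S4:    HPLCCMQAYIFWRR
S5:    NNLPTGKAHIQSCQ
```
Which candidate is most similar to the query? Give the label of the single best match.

S2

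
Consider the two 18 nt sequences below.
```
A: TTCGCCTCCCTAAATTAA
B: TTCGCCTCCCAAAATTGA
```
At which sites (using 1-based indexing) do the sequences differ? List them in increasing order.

Scanning 1-based: 11: T/A; 17: A/G.

11, 17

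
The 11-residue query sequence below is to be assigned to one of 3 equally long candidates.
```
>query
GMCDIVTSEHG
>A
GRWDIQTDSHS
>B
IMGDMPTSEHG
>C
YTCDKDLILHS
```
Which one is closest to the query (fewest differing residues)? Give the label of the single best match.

B

Hamming distances to query — A: 6; B: 4; C: 8.
Smallest is B with 4 mismatches.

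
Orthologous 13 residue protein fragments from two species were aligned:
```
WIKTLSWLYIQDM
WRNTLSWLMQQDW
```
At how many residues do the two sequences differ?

Comparing position by position, 5 residues differ: 2 (I/R), 3 (K/N), 9 (Y/M), 10 (I/Q), 13 (M/W).

5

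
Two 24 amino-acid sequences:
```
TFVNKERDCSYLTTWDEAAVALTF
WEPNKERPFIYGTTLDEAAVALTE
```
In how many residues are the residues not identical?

9

Comparing position by position, 9 residues differ: 1 (T/W), 2 (F/E), 3 (V/P), 8 (D/P), 9 (C/F), 10 (S/I), 12 (L/G), 15 (W/L), 24 (F/E).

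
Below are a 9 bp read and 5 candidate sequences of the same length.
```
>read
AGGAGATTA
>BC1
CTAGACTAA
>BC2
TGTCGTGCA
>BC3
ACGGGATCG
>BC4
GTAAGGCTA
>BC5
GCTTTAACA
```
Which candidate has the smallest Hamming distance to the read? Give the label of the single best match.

BC3

BC1 differs at 7 sites; BC2 differs at 6 sites; BC3 differs at 4 sites; BC4 differs at 5 sites; BC5 differs at 7 sites. The closest is BC3.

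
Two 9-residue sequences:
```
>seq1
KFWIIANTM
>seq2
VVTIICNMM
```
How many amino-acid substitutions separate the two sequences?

5

The sequences differ at positions 1, 2, 3, 6, 8 (1-based) — 5 in total.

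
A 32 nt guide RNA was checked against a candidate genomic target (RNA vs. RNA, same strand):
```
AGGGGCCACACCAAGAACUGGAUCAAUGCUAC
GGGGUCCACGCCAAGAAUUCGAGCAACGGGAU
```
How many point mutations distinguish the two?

Comparing position by position, 10 positions differ: 1 (A/G), 5 (G/U), 10 (A/G), 18 (C/U), 20 (G/C), 23 (U/G), 27 (U/C), 29 (C/G), 30 (U/G), 32 (C/U).

10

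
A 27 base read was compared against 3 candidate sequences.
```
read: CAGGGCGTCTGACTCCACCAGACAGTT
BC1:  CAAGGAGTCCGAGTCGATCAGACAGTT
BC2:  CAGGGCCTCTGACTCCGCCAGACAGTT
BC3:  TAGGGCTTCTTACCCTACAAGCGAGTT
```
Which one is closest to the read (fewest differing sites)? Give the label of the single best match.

Hamming distances to read — BC1: 6; BC2: 2; BC3: 8.
Smallest is BC2 with 2 mismatches.

BC2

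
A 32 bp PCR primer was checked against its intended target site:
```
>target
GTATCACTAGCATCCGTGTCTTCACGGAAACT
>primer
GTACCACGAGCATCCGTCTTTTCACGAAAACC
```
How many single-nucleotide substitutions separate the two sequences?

The sequences differ at bases 4, 8, 18, 20, 27, 32 (1-based) — 6 in total.

6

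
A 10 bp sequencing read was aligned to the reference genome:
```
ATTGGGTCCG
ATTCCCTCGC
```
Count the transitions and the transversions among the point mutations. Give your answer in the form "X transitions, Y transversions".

0 transitions, 5 transversions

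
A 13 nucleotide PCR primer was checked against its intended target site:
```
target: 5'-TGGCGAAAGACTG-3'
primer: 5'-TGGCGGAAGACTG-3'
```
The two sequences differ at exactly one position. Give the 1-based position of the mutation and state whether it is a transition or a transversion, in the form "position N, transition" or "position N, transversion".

Position 6 changes A→G. A is a purine and G is a purine, so this is a transition.

position 6, transition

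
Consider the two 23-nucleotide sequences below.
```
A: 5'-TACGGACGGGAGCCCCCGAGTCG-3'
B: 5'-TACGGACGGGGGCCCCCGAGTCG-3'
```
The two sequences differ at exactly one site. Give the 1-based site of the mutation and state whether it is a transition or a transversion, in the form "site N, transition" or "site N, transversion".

site 11, transition

Site 11 changes A→G. A is a purine and G is a purine, so this is a transition.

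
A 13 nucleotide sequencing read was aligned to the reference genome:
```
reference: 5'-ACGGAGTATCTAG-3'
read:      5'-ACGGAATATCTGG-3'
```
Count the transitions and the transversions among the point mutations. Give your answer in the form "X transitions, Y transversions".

Transitions (purine↔purine or pyrimidine↔pyrimidine): 6 G→A, 12 A→G.
Transversions (purine↔pyrimidine): none.

2 transitions, 0 transversions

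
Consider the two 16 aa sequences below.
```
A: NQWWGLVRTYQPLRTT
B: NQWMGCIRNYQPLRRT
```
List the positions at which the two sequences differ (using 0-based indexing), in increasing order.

Differences at position 3 (W→M), position 5 (L→C), position 6 (V→I), position 8 (T→N), position 14 (T→R).

3, 5, 6, 8, 14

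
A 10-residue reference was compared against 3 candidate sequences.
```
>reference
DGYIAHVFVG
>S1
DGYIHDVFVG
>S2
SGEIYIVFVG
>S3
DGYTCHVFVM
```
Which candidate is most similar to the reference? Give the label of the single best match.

S1 differs at 2 positions; S2 differs at 4 positions; S3 differs at 3 positions. The closest is S1.

S1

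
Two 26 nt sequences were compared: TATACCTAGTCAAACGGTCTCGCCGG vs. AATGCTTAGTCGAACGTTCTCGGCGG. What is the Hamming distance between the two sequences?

Mismatches (1-based): position 1: T→A; position 4: A→G; position 6: C→T; position 12: A→G; position 17: G→T; position 23: C→G.

6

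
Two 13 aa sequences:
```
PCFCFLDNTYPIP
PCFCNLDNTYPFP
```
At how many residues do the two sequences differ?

Comparing position by position, 2 residues differ: 5 (F/N), 12 (I/F).

2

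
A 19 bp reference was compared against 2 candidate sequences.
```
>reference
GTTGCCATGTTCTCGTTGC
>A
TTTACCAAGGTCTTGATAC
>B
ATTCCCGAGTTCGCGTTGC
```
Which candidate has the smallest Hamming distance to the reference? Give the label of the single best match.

A differs at 7 positions; B differs at 5 positions. The closest is B.

B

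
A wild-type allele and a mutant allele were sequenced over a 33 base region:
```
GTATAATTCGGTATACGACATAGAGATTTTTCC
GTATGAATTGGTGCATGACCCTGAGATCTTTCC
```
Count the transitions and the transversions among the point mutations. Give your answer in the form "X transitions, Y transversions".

Transitions (purine↔purine or pyrimidine↔pyrimidine): 5 A→G, 9 C→T, 13 A→G, 14 T→C, 16 C→T, 21 T→C, 28 T→C.
Transversions (purine↔pyrimidine): 7 T→A, 20 A→C, 22 A→T.

7 transitions, 3 transversions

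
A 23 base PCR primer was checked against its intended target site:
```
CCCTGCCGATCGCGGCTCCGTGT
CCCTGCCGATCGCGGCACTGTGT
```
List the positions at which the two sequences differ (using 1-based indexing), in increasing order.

17, 19

Scanning 1-based: 17: T/A; 19: C/T.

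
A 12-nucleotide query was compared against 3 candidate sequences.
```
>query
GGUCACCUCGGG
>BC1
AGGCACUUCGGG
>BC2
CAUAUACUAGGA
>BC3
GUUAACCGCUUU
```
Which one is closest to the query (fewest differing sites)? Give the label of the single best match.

BC1 differs at 3 sites; BC2 differs at 7 sites; BC3 differs at 6 sites. The closest is BC1.

BC1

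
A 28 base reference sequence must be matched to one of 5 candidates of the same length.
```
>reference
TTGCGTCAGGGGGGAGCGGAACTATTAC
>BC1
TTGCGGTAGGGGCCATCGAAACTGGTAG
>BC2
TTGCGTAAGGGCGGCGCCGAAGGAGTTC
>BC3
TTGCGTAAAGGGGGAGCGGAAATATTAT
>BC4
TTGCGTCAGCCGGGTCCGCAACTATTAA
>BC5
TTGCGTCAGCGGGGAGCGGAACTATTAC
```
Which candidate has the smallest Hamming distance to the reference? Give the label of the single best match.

BC1 differs at 9 positions; BC2 differs at 8 positions; BC3 differs at 4 positions; BC4 differs at 6 positions; BC5 differs at 1 position. The closest is BC5.

BC5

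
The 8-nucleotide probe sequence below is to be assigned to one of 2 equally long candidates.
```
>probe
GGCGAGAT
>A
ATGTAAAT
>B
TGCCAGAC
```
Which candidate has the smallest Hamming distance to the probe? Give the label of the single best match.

Hamming distances to probe — A: 5; B: 3.
Smallest is B with 3 mismatches.

B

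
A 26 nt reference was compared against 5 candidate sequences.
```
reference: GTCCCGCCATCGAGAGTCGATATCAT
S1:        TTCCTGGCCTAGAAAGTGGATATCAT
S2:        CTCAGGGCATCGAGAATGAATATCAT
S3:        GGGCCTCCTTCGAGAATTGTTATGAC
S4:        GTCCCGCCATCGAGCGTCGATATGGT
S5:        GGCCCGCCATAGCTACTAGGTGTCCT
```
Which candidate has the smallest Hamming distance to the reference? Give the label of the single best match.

S4

Hamming distances to reference — S1: 7; S2: 7; S3: 9; S4: 3; S5: 9.
Smallest is S4 with 3 mismatches.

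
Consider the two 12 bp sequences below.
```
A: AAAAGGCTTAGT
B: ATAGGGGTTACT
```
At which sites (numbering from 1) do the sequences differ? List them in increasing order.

2, 4, 7, 11

Differences at site 2 (A→T), site 4 (A→G), site 7 (C→G), site 11 (G→C).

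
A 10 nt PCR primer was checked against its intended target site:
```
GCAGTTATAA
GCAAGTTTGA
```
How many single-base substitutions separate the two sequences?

4

Mismatches (1-based): position 4: G→A; position 5: T→G; position 7: A→T; position 9: A→G.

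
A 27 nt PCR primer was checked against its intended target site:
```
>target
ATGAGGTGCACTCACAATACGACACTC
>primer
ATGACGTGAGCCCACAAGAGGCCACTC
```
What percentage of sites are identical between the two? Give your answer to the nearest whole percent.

Mismatches at positions 5, 9, 10, 12, 18, 20, 22 (1-based): 7 of 27.
Identical positions: 20/27 = 74.07% → 74%.

74%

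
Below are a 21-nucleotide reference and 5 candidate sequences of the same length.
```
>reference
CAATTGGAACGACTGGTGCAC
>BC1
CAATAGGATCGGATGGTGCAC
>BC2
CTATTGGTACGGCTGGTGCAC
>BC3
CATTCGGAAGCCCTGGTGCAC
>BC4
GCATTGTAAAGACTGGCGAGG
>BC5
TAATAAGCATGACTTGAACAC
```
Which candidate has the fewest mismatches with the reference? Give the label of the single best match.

BC2

BC1 differs at 4 positions; BC2 differs at 3 positions; BC3 differs at 5 positions; BC4 differs at 8 positions; BC5 differs at 8 positions. The closest is BC2.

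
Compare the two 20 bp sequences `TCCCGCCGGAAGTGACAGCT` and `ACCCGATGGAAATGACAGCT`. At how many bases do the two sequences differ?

Mismatches (1-based): base 1: T→A; base 6: C→A; base 7: C→T; base 12: G→A.

4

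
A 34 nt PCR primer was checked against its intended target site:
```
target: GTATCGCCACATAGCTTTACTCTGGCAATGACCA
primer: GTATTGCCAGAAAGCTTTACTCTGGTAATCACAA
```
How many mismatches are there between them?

6

Comparing position by position, 6 positions differ: 5 (C/T), 10 (C/G), 12 (T/A), 26 (C/T), 30 (G/C), 33 (C/A).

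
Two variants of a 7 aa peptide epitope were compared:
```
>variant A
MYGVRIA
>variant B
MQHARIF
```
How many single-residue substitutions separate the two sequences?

4

Mismatches (1-based): position 2: Y→Q; position 3: G→H; position 4: V→A; position 7: A→F.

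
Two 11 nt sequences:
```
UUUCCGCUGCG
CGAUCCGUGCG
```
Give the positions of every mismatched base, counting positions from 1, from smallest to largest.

1, 2, 3, 4, 6, 7

Differences at position 1 (U→C), position 2 (U→G), position 3 (U→A), position 4 (C→U), position 6 (G→C), position 7 (C→G).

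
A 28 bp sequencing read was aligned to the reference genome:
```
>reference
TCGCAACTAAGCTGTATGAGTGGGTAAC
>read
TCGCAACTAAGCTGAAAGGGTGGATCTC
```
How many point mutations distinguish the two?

6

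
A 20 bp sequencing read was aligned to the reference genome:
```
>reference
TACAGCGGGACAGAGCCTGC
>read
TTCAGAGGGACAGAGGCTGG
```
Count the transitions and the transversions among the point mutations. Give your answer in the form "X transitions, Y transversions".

0 transitions, 4 transversions

Mismatches (1-based):
base 2: A→T (purine→pyrimidine, transversion)
base 6: C→A (pyrimidine→purine, transversion)
base 16: C→G (pyrimidine→purine, transversion)
base 20: C→G (pyrimidine→purine, transversion)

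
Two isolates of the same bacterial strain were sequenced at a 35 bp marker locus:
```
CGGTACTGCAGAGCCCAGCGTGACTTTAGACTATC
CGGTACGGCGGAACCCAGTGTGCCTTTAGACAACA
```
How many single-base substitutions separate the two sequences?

8

Comparing position by position, 8 positions differ: 7 (T/G), 10 (A/G), 13 (G/A), 19 (C/T), 23 (A/C), 32 (T/A), 34 (T/C), 35 (C/A).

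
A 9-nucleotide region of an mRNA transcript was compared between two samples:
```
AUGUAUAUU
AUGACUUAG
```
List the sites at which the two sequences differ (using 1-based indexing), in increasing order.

4, 5, 7, 8, 9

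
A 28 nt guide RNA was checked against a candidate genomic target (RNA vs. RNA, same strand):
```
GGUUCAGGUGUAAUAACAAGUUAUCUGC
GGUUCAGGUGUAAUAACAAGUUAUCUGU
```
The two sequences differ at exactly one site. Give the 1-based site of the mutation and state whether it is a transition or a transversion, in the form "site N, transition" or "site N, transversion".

site 28, transition

The sequences differ only at site 28: C→U (pyrimidine→pyrimidine), a transition.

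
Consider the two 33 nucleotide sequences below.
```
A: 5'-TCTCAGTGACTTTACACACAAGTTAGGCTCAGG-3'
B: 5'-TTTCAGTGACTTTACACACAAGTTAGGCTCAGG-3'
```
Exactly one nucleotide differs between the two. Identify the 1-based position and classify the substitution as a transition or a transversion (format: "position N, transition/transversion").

Position 2 changes C→T. C is a pyrimidine and T is a pyrimidine, so this is a transition.

position 2, transition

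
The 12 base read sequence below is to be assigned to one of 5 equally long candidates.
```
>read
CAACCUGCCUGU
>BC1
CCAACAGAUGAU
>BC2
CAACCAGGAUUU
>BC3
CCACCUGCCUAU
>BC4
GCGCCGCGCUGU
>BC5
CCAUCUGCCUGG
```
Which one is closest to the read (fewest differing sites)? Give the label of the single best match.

BC3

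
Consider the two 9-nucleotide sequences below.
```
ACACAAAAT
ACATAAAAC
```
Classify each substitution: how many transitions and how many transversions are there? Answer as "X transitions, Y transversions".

2 transitions, 0 transversions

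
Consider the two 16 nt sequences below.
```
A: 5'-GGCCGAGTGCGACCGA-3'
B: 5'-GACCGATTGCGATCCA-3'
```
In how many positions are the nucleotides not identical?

The sequences differ at positions 2, 7, 13, 15 (1-based) — 4 in total.

4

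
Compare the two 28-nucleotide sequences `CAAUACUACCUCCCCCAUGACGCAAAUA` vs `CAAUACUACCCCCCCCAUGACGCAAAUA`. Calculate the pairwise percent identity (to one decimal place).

96.4%

Mismatch at position 11 (1-based): 1 of 28.
Identical positions: 27/28 = 96.43% → 96.4%.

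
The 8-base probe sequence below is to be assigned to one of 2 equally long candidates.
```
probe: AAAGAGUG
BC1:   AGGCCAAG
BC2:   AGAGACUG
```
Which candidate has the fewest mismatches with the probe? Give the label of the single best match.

BC2

Hamming distances to probe — BC1: 6; BC2: 2.
Smallest is BC2 with 2 mismatches.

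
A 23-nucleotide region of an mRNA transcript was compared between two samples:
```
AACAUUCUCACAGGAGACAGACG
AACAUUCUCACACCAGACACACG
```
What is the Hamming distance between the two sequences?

3

The sequences differ at bases 13, 14, 20 (1-based) — 3 in total.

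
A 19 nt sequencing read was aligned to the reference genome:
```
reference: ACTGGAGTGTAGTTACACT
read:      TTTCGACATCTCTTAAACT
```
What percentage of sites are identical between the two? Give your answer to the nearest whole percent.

10 positions differ (1, 2, 4, 7, 8, 9, 10, 11, 12, 16), so 9 of 19 match: 9/19 = 47.37%.

47%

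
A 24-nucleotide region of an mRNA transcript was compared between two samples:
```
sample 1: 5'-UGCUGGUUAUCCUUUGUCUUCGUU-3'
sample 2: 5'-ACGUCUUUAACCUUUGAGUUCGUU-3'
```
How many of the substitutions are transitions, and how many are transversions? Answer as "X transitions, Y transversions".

Mismatches (1-based):
position 1: U→A (pyrimidine→purine, transversion)
position 2: G→C (purine→pyrimidine, transversion)
position 3: C→G (pyrimidine→purine, transversion)
position 5: G→C (purine→pyrimidine, transversion)
position 6: G→U (purine→pyrimidine, transversion)
position 10: U→A (pyrimidine→purine, transversion)
position 17: U→A (pyrimidine→purine, transversion)
position 18: C→G (pyrimidine→purine, transversion)

0 transitions, 8 transversions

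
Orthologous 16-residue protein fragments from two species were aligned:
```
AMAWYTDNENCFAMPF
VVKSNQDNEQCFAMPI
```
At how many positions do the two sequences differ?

Comparing position by position, 8 positions differ: 1 (A/V), 2 (M/V), 3 (A/K), 4 (W/S), 5 (Y/N), 6 (T/Q), 10 (N/Q), 16 (F/I).

8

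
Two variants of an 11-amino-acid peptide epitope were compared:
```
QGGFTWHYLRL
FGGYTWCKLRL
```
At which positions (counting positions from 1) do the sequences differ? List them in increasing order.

Scanning 1-based: 1: Q/F; 4: F/Y; 7: H/C; 8: Y/K.

1, 4, 7, 8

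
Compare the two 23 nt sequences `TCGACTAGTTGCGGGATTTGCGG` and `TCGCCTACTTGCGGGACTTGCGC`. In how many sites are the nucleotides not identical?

4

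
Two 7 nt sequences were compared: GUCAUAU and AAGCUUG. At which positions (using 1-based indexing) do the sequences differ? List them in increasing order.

1, 2, 3, 4, 6, 7

Scanning 1-based: 1: G/A; 2: U/A; 3: C/G; 4: A/C; 6: A/U; 7: U/G.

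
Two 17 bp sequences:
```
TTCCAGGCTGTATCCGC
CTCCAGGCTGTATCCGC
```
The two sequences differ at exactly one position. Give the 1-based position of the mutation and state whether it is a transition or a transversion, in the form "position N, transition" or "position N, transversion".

The sequences differ only at position 1: T→C (pyrimidine→pyrimidine), a transition.

position 1, transition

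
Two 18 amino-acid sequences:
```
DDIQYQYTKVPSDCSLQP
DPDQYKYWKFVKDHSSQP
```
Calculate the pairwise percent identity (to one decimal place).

50.0%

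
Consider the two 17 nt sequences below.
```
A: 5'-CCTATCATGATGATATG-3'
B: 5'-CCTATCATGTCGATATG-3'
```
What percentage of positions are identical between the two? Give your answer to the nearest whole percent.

88%

2 positions differ (10, 11), so 15 of 17 match: 15/17 = 88.24%.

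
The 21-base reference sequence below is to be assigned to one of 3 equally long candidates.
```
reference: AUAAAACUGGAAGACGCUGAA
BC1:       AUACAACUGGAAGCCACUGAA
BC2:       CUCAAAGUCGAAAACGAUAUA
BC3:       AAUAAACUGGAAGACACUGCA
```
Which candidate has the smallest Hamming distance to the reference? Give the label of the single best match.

BC1 differs at 3 sites; BC2 differs at 8 sites; BC3 differs at 4 sites. The closest is BC1.

BC1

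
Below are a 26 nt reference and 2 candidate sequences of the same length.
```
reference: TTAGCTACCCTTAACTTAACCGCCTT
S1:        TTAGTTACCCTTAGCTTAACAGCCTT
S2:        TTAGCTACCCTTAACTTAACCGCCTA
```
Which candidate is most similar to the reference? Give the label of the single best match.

Hamming distances to reference — S1: 3; S2: 1.
Smallest is S2 with 1 mismatch.

S2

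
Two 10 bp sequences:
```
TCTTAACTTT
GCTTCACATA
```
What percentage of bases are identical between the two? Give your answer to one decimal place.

60.0%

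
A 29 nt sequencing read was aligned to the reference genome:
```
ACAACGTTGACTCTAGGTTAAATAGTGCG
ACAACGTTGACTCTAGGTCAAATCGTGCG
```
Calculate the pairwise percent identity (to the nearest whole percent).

93%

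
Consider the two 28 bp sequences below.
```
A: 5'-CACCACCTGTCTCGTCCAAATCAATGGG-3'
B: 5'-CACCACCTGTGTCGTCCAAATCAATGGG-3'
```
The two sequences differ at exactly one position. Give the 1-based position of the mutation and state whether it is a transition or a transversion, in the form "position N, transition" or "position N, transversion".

Position 11 changes C→G. C is a pyrimidine and G is a purine, so this is a transversion.

position 11, transversion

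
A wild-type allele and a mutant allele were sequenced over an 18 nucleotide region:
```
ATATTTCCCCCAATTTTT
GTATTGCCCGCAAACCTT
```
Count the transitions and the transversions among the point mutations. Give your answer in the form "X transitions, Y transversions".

Transitions (purine↔purine or pyrimidine↔pyrimidine): 1 A→G, 15 T→C, 16 T→C.
Transversions (purine↔pyrimidine): 6 T→G, 10 C→G, 14 T→A.

3 transitions, 3 transversions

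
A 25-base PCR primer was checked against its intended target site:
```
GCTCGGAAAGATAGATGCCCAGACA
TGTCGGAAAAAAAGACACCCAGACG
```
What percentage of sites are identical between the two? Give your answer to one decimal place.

7 positions differ (1, 2, 10, 12, 16, 17, 25), so 18 of 25 match: 18/25 = 72%.

72.0%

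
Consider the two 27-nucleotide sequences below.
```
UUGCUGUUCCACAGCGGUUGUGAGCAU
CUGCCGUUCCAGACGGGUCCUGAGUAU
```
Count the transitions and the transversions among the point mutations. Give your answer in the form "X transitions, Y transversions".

4 transitions, 4 transversions

Mismatches (1-based):
base 1: U→C (pyrimidine→pyrimidine, transition)
base 5: U→C (pyrimidine→pyrimidine, transition)
base 12: C→G (pyrimidine→purine, transversion)
base 14: G→C (purine→pyrimidine, transversion)
base 15: C→G (pyrimidine→purine, transversion)
base 19: U→C (pyrimidine→pyrimidine, transition)
base 20: G→C (purine→pyrimidine, transversion)
base 25: C→U (pyrimidine→pyrimidine, transition)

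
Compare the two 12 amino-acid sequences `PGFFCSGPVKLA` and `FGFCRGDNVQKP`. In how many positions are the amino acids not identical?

Comparing position by position, 9 positions differ: 1 (P/F), 4 (F/C), 5 (C/R), 6 (S/G), 7 (G/D), 8 (P/N), 10 (K/Q), 11 (L/K), 12 (A/P).

9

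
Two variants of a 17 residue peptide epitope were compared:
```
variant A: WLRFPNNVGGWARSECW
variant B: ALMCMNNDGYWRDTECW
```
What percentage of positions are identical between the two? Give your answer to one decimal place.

9 positions differ (1, 3, 4, 5, 8, 10, 12, 13, 14), so 8 of 17 match: 8/17 = 47.06%.

47.1%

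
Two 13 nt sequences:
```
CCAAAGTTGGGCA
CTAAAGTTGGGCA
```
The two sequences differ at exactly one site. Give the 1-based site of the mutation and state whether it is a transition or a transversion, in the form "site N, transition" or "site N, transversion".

site 2, transition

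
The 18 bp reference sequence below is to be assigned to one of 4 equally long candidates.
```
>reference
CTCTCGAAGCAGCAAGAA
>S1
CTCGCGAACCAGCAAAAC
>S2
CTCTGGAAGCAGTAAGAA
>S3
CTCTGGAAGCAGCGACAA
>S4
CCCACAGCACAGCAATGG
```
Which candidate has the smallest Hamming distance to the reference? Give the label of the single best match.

Hamming distances to reference — S1: 4; S2: 2; S3: 3; S4: 9.
Smallest is S2 with 2 mismatches.

S2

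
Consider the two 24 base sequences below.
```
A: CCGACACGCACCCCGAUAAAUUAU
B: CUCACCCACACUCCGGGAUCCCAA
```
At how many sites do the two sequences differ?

Comparing position by position, 12 sites differ: 2 (C/U), 3 (G/C), 6 (A/C), 8 (G/A), 12 (C/U), 16 (A/G), 17 (U/G), 19 (A/U), 20 (A/C), 21 (U/C), 22 (U/C), 24 (U/A).

12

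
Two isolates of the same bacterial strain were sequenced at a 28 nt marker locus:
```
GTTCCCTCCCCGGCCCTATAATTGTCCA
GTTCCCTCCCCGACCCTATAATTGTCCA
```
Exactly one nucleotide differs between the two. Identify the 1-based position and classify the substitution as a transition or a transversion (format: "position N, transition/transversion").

The sequences differ only at position 13: G→A (purine→purine), a transition.

position 13, transition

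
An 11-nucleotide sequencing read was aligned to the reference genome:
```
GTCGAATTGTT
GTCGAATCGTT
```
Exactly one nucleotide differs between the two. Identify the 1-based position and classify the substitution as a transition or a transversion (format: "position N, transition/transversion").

Position 8 changes T→C. T is a pyrimidine and C is a pyrimidine, so this is a transition.

position 8, transition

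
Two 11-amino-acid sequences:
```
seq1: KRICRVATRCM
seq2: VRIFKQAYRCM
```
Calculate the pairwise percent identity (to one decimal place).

54.5%

Mismatches at positions 1, 4, 5, 6, 8 (1-based): 5 of 11.
Identical positions: 6/11 = 54.55% → 54.5%.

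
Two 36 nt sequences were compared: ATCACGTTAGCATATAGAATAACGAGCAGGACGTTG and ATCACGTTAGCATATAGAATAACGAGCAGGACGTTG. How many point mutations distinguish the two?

0

No positions differ; the sequences are identical.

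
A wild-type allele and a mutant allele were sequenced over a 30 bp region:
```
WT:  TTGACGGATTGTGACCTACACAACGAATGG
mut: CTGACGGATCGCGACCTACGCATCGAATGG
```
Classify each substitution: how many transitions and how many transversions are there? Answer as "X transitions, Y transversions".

Transitions (purine↔purine or pyrimidine↔pyrimidine): 1 T→C, 10 T→C, 12 T→C, 20 A→G.
Transversions (purine↔pyrimidine): 23 A→T.

4 transitions, 1 transversion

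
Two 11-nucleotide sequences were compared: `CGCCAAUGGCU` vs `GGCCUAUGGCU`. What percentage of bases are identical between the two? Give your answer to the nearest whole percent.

82%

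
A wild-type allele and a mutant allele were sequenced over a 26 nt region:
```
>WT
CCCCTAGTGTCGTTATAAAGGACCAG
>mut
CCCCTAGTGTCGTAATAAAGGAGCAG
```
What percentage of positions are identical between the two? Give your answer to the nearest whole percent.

92%

2 positions differ (14, 23), so 24 of 26 match: 24/26 = 92.31%.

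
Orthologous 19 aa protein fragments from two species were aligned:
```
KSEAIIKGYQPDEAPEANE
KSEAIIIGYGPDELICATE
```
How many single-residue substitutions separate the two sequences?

Comparing position by position, 6 residues differ: 7 (K/I), 10 (Q/G), 14 (A/L), 15 (P/I), 16 (E/C), 18 (N/T).

6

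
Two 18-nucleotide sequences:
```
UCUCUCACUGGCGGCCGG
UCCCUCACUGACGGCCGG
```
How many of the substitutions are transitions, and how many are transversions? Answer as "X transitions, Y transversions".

Transitions (purine↔purine or pyrimidine↔pyrimidine): 3 U→C, 11 G→A.
Transversions (purine↔pyrimidine): none.

2 transitions, 0 transversions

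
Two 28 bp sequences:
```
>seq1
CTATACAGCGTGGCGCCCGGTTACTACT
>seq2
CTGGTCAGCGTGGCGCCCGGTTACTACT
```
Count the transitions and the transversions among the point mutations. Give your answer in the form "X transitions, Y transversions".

1 transition, 2 transversions

Transitions (purine↔purine or pyrimidine↔pyrimidine): 3 A→G.
Transversions (purine↔pyrimidine): 4 T→G, 5 A→T.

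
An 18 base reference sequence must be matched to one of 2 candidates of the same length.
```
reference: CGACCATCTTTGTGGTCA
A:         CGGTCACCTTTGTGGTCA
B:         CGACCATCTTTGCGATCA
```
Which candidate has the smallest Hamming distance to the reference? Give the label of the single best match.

Hamming distances to reference — A: 3; B: 2.
Smallest is B with 2 mismatches.

B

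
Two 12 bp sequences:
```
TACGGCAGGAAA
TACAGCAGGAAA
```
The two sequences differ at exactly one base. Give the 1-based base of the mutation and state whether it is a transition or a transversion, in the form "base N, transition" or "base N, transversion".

The sequences differ only at base 4: G→A (purine→purine), a transition.

base 4, transition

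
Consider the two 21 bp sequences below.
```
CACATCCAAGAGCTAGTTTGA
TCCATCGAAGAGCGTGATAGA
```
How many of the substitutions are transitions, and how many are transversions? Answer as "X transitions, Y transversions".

Transitions (purine↔purine or pyrimidine↔pyrimidine): 1 C→T.
Transversions (purine↔pyrimidine): 2 A→C, 7 C→G, 14 T→G, 15 A→T, 17 T→A, 19 T→A.

1 transition, 6 transversions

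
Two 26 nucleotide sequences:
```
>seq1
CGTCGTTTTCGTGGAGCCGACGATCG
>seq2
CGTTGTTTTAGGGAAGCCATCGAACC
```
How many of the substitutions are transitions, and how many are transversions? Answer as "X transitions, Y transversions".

3 transitions, 5 transversions

Mismatches (1-based):
position 4: C→T (pyrimidine→pyrimidine, transition)
position 10: C→A (pyrimidine→purine, transversion)
position 12: T→G (pyrimidine→purine, transversion)
position 14: G→A (purine→purine, transition)
position 19: G→A (purine→purine, transition)
position 20: A→T (purine→pyrimidine, transversion)
position 24: T→A (pyrimidine→purine, transversion)
position 26: G→C (purine→pyrimidine, transversion)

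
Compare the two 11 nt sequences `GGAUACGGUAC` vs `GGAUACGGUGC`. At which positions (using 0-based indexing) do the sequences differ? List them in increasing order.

Differences at position 9 (A→G).

9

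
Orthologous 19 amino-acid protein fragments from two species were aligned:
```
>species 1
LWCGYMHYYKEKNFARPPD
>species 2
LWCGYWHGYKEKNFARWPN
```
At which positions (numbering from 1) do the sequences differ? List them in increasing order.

6, 8, 17, 19

Differences at position 6 (M→W), position 8 (Y→G), position 17 (P→W), position 19 (D→N).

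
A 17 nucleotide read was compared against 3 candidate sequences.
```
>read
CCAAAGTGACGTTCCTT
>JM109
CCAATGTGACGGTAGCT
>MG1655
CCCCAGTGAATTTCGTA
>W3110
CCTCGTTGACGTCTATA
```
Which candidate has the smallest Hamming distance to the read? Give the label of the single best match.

JM109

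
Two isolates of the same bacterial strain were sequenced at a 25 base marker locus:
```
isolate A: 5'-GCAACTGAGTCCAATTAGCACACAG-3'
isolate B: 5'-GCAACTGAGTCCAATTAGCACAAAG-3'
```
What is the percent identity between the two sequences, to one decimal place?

96.0%

1 position differs (23), so 24 of 25 match: 24/25 = 96%.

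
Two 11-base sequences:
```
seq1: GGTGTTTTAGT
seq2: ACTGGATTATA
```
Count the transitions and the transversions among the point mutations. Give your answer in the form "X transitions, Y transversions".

1 transition, 5 transversions

Mismatches (1-based):
base 1: G→A (purine→purine, transition)
base 2: G→C (purine→pyrimidine, transversion)
base 5: T→G (pyrimidine→purine, transversion)
base 6: T→A (pyrimidine→purine, transversion)
base 10: G→T (purine→pyrimidine, transversion)
base 11: T→A (pyrimidine→purine, transversion)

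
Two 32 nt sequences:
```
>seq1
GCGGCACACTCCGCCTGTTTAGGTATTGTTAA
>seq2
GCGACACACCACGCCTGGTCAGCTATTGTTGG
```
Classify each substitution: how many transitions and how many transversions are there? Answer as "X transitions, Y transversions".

5 transitions, 3 transversions

Transitions (purine↔purine or pyrimidine↔pyrimidine): 4 G→A, 10 T→C, 20 T→C, 31 A→G, 32 A→G.
Transversions (purine↔pyrimidine): 11 C→A, 18 T→G, 23 G→C.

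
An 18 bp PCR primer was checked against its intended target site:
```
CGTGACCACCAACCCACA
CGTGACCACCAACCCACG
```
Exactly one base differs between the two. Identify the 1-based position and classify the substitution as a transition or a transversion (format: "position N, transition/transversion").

position 18, transition

The sequences differ only at position 18: A→G (purine→purine), a transition.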